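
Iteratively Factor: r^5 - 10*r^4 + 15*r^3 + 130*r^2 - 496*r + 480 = (r - 5)*(r^4 - 5*r^3 - 10*r^2 + 80*r - 96) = (r - 5)*(r + 4)*(r^3 - 9*r^2 + 26*r - 24) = (r - 5)*(r - 2)*(r + 4)*(r^2 - 7*r + 12) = (r - 5)*(r - 3)*(r - 2)*(r + 4)*(r - 4)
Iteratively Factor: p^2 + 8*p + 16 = (p + 4)*(p + 4)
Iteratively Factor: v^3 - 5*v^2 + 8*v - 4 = (v - 2)*(v^2 - 3*v + 2) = (v - 2)*(v - 1)*(v - 2)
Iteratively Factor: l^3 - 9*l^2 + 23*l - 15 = (l - 5)*(l^2 - 4*l + 3) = (l - 5)*(l - 3)*(l - 1)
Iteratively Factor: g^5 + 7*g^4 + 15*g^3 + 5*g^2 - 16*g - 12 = (g + 1)*(g^4 + 6*g^3 + 9*g^2 - 4*g - 12) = (g + 1)*(g + 2)*(g^3 + 4*g^2 + g - 6) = (g + 1)*(g + 2)^2*(g^2 + 2*g - 3) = (g + 1)*(g + 2)^2*(g + 3)*(g - 1)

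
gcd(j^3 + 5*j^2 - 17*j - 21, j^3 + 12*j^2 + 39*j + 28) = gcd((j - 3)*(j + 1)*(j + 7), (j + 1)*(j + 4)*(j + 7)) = j^2 + 8*j + 7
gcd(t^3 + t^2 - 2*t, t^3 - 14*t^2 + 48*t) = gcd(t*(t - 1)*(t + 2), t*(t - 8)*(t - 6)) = t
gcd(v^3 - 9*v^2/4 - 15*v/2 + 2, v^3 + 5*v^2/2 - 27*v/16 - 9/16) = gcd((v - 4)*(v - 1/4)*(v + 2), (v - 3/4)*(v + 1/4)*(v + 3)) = 1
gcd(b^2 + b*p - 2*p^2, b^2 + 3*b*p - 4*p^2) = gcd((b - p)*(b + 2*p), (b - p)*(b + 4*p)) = -b + p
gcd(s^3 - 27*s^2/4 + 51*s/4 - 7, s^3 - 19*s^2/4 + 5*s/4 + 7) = s^2 - 23*s/4 + 7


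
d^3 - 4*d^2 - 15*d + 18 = (d - 6)*(d - 1)*(d + 3)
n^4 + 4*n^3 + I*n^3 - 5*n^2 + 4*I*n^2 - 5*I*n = n*(n - 1)*(n + 5)*(n + I)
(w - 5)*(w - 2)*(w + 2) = w^3 - 5*w^2 - 4*w + 20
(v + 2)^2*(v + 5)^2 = v^4 + 14*v^3 + 69*v^2 + 140*v + 100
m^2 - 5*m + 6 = (m - 3)*(m - 2)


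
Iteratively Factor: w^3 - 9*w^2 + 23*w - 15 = (w - 3)*(w^2 - 6*w + 5) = (w - 3)*(w - 1)*(w - 5)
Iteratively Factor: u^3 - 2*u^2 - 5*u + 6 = (u + 2)*(u^2 - 4*u + 3) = (u - 1)*(u + 2)*(u - 3)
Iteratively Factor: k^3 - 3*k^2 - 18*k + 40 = (k - 5)*(k^2 + 2*k - 8) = (k - 5)*(k + 4)*(k - 2)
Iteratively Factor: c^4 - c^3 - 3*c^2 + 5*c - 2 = (c - 1)*(c^3 - 3*c + 2) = (c - 1)^2*(c^2 + c - 2) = (c - 1)^3*(c + 2)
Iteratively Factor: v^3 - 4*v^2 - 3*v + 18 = (v - 3)*(v^2 - v - 6) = (v - 3)*(v + 2)*(v - 3)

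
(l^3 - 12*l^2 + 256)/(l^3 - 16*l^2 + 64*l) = (l + 4)/l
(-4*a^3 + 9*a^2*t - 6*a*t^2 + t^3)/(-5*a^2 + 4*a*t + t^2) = (4*a^2 - 5*a*t + t^2)/(5*a + t)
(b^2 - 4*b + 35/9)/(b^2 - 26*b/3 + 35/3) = (b - 7/3)/(b - 7)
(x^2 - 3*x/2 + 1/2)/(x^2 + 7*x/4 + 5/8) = 4*(2*x^2 - 3*x + 1)/(8*x^2 + 14*x + 5)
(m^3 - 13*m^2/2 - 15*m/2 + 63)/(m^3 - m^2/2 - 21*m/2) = (m - 6)/m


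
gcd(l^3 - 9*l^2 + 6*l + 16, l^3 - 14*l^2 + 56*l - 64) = l^2 - 10*l + 16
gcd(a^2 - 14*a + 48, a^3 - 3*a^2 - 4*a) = 1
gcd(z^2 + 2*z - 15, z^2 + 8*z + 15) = z + 5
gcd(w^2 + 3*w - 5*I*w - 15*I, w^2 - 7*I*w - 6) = 1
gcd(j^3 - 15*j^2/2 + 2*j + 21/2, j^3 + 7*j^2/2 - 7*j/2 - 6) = j^2 - j/2 - 3/2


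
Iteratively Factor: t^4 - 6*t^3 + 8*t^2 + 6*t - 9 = (t - 3)*(t^3 - 3*t^2 - t + 3) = (t - 3)*(t + 1)*(t^2 - 4*t + 3) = (t - 3)*(t - 1)*(t + 1)*(t - 3)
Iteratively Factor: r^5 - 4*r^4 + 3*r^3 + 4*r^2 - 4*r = (r)*(r^4 - 4*r^3 + 3*r^2 + 4*r - 4) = r*(r - 2)*(r^3 - 2*r^2 - r + 2) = r*(r - 2)*(r - 1)*(r^2 - r - 2) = r*(r - 2)*(r - 1)*(r + 1)*(r - 2)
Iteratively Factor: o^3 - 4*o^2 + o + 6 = (o - 3)*(o^2 - o - 2) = (o - 3)*(o + 1)*(o - 2)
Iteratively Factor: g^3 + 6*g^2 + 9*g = (g + 3)*(g^2 + 3*g) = (g + 3)^2*(g)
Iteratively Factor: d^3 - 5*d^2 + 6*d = (d - 2)*(d^2 - 3*d) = (d - 3)*(d - 2)*(d)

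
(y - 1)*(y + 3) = y^2 + 2*y - 3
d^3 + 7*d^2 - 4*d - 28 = (d - 2)*(d + 2)*(d + 7)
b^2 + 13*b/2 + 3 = (b + 1/2)*(b + 6)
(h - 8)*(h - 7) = h^2 - 15*h + 56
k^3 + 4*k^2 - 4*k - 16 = (k - 2)*(k + 2)*(k + 4)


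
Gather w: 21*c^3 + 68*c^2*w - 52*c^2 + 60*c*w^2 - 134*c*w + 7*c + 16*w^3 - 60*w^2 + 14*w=21*c^3 - 52*c^2 + 7*c + 16*w^3 + w^2*(60*c - 60) + w*(68*c^2 - 134*c + 14)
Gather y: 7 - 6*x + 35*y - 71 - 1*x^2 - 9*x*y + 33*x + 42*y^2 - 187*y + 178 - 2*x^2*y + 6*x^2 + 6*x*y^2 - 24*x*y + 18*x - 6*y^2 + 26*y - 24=5*x^2 + 45*x + y^2*(6*x + 36) + y*(-2*x^2 - 33*x - 126) + 90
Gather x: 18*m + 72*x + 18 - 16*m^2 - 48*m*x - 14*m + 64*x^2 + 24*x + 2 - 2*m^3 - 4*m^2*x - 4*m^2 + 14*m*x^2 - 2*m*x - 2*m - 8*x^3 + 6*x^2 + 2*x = -2*m^3 - 20*m^2 + 2*m - 8*x^3 + x^2*(14*m + 70) + x*(-4*m^2 - 50*m + 98) + 20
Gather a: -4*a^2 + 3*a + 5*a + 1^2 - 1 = -4*a^2 + 8*a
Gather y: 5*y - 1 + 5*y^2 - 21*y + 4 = 5*y^2 - 16*y + 3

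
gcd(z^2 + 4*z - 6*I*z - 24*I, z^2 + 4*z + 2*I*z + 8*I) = z + 4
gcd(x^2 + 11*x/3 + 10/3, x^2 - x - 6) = x + 2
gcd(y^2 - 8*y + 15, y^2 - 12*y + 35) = y - 5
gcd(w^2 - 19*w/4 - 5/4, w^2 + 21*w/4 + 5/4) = w + 1/4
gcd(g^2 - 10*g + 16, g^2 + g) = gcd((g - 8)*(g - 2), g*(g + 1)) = 1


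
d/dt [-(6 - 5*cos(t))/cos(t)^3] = 2*(5*cos(t) - 9)*sin(t)/cos(t)^4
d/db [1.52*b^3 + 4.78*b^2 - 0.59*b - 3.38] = 4.56*b^2 + 9.56*b - 0.59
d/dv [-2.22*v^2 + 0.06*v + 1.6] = 0.06 - 4.44*v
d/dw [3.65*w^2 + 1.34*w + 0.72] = 7.3*w + 1.34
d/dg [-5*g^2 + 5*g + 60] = 5 - 10*g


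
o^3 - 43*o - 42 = (o - 7)*(o + 1)*(o + 6)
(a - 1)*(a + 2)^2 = a^3 + 3*a^2 - 4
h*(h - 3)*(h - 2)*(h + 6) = h^4 + h^3 - 24*h^2 + 36*h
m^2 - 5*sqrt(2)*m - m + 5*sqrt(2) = (m - 1)*(m - 5*sqrt(2))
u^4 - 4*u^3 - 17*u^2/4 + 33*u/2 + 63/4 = (u - 7/2)*(u - 3)*(u + 1)*(u + 3/2)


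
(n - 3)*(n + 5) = n^2 + 2*n - 15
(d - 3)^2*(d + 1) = d^3 - 5*d^2 + 3*d + 9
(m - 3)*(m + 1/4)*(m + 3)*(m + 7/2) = m^4 + 15*m^3/4 - 65*m^2/8 - 135*m/4 - 63/8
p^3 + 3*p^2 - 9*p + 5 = (p - 1)^2*(p + 5)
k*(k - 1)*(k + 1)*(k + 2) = k^4 + 2*k^3 - k^2 - 2*k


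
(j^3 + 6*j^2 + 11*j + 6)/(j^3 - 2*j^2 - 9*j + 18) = (j^2 + 3*j + 2)/(j^2 - 5*j + 6)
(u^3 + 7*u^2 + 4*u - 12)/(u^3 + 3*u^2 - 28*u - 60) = (u - 1)/(u - 5)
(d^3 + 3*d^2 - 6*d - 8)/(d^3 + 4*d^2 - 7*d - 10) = (d + 4)/(d + 5)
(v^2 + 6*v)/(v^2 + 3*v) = (v + 6)/(v + 3)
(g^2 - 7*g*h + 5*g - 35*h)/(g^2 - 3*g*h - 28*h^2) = (g + 5)/(g + 4*h)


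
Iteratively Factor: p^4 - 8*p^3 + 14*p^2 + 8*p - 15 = (p - 1)*(p^3 - 7*p^2 + 7*p + 15) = (p - 5)*(p - 1)*(p^2 - 2*p - 3) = (p - 5)*(p - 3)*(p - 1)*(p + 1)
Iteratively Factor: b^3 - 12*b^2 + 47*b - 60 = (b - 3)*(b^2 - 9*b + 20) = (b - 4)*(b - 3)*(b - 5)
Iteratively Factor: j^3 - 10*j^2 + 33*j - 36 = (j - 3)*(j^2 - 7*j + 12) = (j - 3)^2*(j - 4)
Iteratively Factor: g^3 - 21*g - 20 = (g - 5)*(g^2 + 5*g + 4) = (g - 5)*(g + 1)*(g + 4)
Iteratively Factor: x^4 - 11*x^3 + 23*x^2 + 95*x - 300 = (x + 3)*(x^3 - 14*x^2 + 65*x - 100) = (x - 5)*(x + 3)*(x^2 - 9*x + 20) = (x - 5)^2*(x + 3)*(x - 4)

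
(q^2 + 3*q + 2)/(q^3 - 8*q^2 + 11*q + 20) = (q + 2)/(q^2 - 9*q + 20)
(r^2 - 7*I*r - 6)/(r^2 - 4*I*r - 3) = (r - 6*I)/(r - 3*I)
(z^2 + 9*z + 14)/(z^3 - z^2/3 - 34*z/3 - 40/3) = 3*(z + 7)/(3*z^2 - 7*z - 20)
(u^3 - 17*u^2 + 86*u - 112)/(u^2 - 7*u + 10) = (u^2 - 15*u + 56)/(u - 5)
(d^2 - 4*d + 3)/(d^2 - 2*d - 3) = (d - 1)/(d + 1)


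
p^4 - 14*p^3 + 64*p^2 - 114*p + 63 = (p - 7)*(p - 3)^2*(p - 1)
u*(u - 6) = u^2 - 6*u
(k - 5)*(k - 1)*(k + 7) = k^3 + k^2 - 37*k + 35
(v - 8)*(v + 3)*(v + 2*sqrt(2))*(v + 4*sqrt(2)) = v^4 - 5*v^3 + 6*sqrt(2)*v^3 - 30*sqrt(2)*v^2 - 8*v^2 - 144*sqrt(2)*v - 80*v - 384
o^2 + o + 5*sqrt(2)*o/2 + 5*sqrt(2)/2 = (o + 1)*(o + 5*sqrt(2)/2)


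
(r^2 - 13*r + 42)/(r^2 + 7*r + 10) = (r^2 - 13*r + 42)/(r^2 + 7*r + 10)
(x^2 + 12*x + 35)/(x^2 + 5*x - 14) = (x + 5)/(x - 2)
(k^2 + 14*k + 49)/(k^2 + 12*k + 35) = (k + 7)/(k + 5)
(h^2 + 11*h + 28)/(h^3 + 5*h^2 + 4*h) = (h + 7)/(h*(h + 1))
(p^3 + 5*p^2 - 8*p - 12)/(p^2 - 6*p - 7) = (p^2 + 4*p - 12)/(p - 7)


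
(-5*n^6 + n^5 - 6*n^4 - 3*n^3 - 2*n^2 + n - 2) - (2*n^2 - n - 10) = -5*n^6 + n^5 - 6*n^4 - 3*n^3 - 4*n^2 + 2*n + 8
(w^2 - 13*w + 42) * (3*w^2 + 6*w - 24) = 3*w^4 - 33*w^3 + 24*w^2 + 564*w - 1008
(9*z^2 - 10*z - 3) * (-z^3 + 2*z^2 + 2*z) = -9*z^5 + 28*z^4 + z^3 - 26*z^2 - 6*z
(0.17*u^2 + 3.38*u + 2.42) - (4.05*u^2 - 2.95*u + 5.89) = -3.88*u^2 + 6.33*u - 3.47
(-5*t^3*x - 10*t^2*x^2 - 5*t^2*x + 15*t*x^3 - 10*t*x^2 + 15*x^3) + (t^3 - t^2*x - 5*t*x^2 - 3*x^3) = -5*t^3*x + t^3 - 10*t^2*x^2 - 6*t^2*x + 15*t*x^3 - 15*t*x^2 + 12*x^3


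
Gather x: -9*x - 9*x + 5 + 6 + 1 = 12 - 18*x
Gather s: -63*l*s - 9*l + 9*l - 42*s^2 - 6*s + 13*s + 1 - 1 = -42*s^2 + s*(7 - 63*l)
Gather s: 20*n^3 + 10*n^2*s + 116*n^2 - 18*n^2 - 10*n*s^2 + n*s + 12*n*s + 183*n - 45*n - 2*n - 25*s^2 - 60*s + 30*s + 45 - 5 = 20*n^3 + 98*n^2 + 136*n + s^2*(-10*n - 25) + s*(10*n^2 + 13*n - 30) + 40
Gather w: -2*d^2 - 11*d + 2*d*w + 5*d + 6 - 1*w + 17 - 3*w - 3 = -2*d^2 - 6*d + w*(2*d - 4) + 20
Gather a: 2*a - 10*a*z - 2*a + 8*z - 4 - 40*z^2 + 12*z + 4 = -10*a*z - 40*z^2 + 20*z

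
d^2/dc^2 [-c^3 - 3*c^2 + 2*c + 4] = -6*c - 6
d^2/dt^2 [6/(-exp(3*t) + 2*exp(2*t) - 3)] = 6*(-2*(3*exp(t) - 4)^2*exp(2*t) + (9*exp(t) - 8)*(exp(3*t) - 2*exp(2*t) + 3))*exp(2*t)/(exp(3*t) - 2*exp(2*t) + 3)^3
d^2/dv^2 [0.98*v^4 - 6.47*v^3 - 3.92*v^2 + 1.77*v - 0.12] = 11.76*v^2 - 38.82*v - 7.84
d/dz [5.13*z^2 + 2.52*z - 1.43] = 10.26*z + 2.52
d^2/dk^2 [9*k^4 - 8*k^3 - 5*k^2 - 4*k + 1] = 108*k^2 - 48*k - 10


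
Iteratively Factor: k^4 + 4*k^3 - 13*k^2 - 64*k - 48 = (k - 4)*(k^3 + 8*k^2 + 19*k + 12) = (k - 4)*(k + 4)*(k^2 + 4*k + 3) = (k - 4)*(k + 1)*(k + 4)*(k + 3)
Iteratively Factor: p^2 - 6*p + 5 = (p - 5)*(p - 1)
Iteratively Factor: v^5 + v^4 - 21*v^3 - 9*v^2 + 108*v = (v)*(v^4 + v^3 - 21*v^2 - 9*v + 108) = v*(v + 3)*(v^3 - 2*v^2 - 15*v + 36) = v*(v + 3)*(v + 4)*(v^2 - 6*v + 9) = v*(v - 3)*(v + 3)*(v + 4)*(v - 3)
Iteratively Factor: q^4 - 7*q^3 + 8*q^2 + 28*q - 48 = (q - 3)*(q^3 - 4*q^2 - 4*q + 16) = (q - 4)*(q - 3)*(q^2 - 4) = (q - 4)*(q - 3)*(q + 2)*(q - 2)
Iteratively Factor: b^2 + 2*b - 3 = (b + 3)*(b - 1)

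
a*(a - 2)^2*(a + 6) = a^4 + 2*a^3 - 20*a^2 + 24*a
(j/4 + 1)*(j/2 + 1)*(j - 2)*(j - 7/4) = j^4/8 + 9*j^3/32 - 11*j^2/8 - 9*j/8 + 7/2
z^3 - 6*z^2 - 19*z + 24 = (z - 8)*(z - 1)*(z + 3)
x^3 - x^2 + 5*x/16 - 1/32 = (x - 1/2)*(x - 1/4)^2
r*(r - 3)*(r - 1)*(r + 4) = r^4 - 13*r^2 + 12*r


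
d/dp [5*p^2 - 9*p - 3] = 10*p - 9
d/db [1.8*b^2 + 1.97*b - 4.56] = 3.6*b + 1.97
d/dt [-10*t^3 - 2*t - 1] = -30*t^2 - 2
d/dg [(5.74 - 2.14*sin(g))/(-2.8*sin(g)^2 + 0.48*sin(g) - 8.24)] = (-5.992*sin(g)^2 + 32.144*sin(g) + 14.8784)*cos(g)/(7.84*sin(g)^4 - 2.688*sin(g)^3 + 46.3744*sin(g)^2 - 7.9104*sin(g) + 67.8976)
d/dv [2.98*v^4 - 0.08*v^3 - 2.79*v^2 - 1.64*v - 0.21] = 11.92*v^3 - 0.24*v^2 - 5.58*v - 1.64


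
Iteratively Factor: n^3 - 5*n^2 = (n - 5)*(n^2) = n*(n - 5)*(n)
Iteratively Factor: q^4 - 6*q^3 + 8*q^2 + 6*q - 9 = (q - 3)*(q^3 - 3*q^2 - q + 3) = (q - 3)*(q + 1)*(q^2 - 4*q + 3) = (q - 3)^2*(q + 1)*(q - 1)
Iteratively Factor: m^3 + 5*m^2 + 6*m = (m + 3)*(m^2 + 2*m) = (m + 2)*(m + 3)*(m)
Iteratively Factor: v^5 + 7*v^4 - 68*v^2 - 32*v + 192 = (v + 4)*(v^4 + 3*v^3 - 12*v^2 - 20*v + 48) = (v - 2)*(v + 4)*(v^3 + 5*v^2 - 2*v - 24) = (v - 2)*(v + 3)*(v + 4)*(v^2 + 2*v - 8) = (v - 2)*(v + 3)*(v + 4)^2*(v - 2)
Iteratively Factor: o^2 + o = (o)*(o + 1)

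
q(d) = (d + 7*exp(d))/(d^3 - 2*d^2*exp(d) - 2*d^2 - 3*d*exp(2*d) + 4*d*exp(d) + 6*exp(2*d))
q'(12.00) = 0.00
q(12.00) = 0.00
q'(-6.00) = 0.01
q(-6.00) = 0.02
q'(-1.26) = -0.63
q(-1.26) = -0.11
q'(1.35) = 0.46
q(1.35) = 0.82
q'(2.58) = 0.75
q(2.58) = -0.28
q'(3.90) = 0.04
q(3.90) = -0.02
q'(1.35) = 0.46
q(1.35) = 0.82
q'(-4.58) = 0.01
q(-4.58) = 0.03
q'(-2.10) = -0.03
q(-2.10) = 0.06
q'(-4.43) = 0.01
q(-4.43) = 0.03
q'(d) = (d + 7*exp(d))*(2*d^2*exp(d) - 3*d^2 + 6*d*exp(2*d) + 4*d - 9*exp(2*d) - 4*exp(d))/(d^3 - 2*d^2*exp(d) - 2*d^2 - 3*d*exp(2*d) + 4*d*exp(d) + 6*exp(2*d))^2 + (7*exp(d) + 1)/(d^3 - 2*d^2*exp(d) - 2*d^2 - 3*d*exp(2*d) + 4*d*exp(d) + 6*exp(2*d)) = ((d + 7*exp(d))*(2*d^2*exp(d) - 3*d^2 + 6*d*exp(2*d) + 4*d - 9*exp(2*d) - 4*exp(d)) + (7*exp(d) + 1)*(d^3 - 2*d^2*exp(d) - 2*d^2 - 3*d*exp(2*d) + 4*d*exp(d) + 6*exp(2*d)))/(d^3 - 2*d^2*exp(d) - 2*d^2 - 3*d*exp(2*d) + 4*d*exp(d) + 6*exp(2*d))^2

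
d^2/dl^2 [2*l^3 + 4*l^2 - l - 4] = 12*l + 8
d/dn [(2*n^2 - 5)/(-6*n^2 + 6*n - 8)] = (6*n^2 - 46*n + 15)/(2*(9*n^4 - 18*n^3 + 33*n^2 - 24*n + 16))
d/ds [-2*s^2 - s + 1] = -4*s - 1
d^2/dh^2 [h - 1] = 0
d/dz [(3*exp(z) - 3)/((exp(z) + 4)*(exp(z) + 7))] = 3*(-exp(2*z) + 2*exp(z) + 39)*exp(z)/(exp(4*z) + 22*exp(3*z) + 177*exp(2*z) + 616*exp(z) + 784)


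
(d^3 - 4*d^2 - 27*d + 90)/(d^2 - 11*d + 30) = (d^2 + 2*d - 15)/(d - 5)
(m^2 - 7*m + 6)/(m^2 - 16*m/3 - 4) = 3*(m - 1)/(3*m + 2)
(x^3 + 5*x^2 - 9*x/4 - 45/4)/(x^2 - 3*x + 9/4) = (2*x^2 + 13*x + 15)/(2*x - 3)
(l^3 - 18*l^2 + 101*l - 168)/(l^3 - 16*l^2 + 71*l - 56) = (l - 3)/(l - 1)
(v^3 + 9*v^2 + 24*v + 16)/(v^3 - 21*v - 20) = (v + 4)/(v - 5)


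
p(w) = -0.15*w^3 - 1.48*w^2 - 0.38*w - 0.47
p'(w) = -0.45*w^2 - 2.96*w - 0.38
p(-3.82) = -12.25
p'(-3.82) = 4.36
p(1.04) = -2.63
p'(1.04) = -3.95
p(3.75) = -30.62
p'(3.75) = -17.81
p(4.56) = -47.20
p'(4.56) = -23.23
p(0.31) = -0.73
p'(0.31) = -1.34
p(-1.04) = -1.51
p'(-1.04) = 2.21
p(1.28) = -3.70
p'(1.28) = -4.91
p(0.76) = -1.68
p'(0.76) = -2.89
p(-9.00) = -7.58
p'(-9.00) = -10.19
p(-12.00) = 50.17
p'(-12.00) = -29.66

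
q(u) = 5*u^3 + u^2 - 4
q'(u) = 15*u^2 + 2*u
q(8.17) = 2789.44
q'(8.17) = 1017.57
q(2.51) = 81.37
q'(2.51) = 99.52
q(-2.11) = -46.52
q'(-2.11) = 62.56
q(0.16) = -3.95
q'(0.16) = 0.70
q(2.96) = 134.43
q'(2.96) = 137.34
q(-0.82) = -6.08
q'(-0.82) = 8.45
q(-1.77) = -28.59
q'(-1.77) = 43.45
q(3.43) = 209.53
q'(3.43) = 183.33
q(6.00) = 1112.00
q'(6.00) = 552.00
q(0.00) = -4.00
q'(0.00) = 0.00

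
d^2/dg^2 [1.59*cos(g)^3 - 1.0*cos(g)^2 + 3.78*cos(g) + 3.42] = -4.9725*cos(g) + 2.0*cos(2*g) - 3.5775*cos(3*g)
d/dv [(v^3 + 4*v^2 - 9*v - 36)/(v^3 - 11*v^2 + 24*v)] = 3*(-5*v^2 - 8*v + 32)/(v^2*(v^2 - 16*v + 64))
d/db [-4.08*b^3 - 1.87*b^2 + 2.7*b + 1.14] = -12.24*b^2 - 3.74*b + 2.7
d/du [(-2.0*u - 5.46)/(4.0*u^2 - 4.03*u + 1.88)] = (8.0*u^2 + 43.68*u - 25.7638)/(16.0*u^4 - 32.24*u^3 + 31.2809*u^2 - 15.1528*u + 3.5344)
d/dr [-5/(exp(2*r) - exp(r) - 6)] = (10*exp(r) - 5)*exp(r)/(-exp(2*r) + exp(r) + 6)^2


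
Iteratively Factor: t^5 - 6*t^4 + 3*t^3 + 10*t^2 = (t - 5)*(t^4 - t^3 - 2*t^2) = t*(t - 5)*(t^3 - t^2 - 2*t) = t^2*(t - 5)*(t^2 - t - 2) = t^2*(t - 5)*(t - 2)*(t + 1)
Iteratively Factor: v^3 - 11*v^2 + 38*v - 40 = (v - 4)*(v^2 - 7*v + 10) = (v - 4)*(v - 2)*(v - 5)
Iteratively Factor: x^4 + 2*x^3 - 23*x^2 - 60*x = (x - 5)*(x^3 + 7*x^2 + 12*x) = (x - 5)*(x + 3)*(x^2 + 4*x) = x*(x - 5)*(x + 3)*(x + 4)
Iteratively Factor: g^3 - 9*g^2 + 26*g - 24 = (g - 3)*(g^2 - 6*g + 8) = (g - 3)*(g - 2)*(g - 4)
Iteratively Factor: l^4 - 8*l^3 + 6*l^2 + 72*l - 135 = (l - 3)*(l^3 - 5*l^2 - 9*l + 45) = (l - 3)*(l + 3)*(l^2 - 8*l + 15) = (l - 5)*(l - 3)*(l + 3)*(l - 3)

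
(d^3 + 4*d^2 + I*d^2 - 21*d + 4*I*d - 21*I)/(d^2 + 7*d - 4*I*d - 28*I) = (d^2 + d*(-3 + I) - 3*I)/(d - 4*I)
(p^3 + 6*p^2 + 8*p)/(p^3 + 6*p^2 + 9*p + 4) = p*(p + 2)/(p^2 + 2*p + 1)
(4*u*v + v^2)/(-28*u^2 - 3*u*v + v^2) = -v/(7*u - v)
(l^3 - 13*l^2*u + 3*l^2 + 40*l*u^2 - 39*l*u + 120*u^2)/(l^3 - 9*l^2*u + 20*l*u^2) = (-l^2 + 8*l*u - 3*l + 24*u)/(l*(-l + 4*u))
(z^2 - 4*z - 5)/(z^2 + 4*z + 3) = (z - 5)/(z + 3)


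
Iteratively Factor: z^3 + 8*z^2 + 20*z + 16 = (z + 2)*(z^2 + 6*z + 8) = (z + 2)^2*(z + 4)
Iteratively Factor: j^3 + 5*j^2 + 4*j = (j)*(j^2 + 5*j + 4) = j*(j + 4)*(j + 1)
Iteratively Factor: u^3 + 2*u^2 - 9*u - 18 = (u + 2)*(u^2 - 9) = (u + 2)*(u + 3)*(u - 3)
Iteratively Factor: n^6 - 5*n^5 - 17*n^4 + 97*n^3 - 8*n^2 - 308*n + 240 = (n + 4)*(n^5 - 9*n^4 + 19*n^3 + 21*n^2 - 92*n + 60) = (n - 1)*(n + 4)*(n^4 - 8*n^3 + 11*n^2 + 32*n - 60) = (n - 1)*(n + 2)*(n + 4)*(n^3 - 10*n^2 + 31*n - 30) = (n - 3)*(n - 1)*(n + 2)*(n + 4)*(n^2 - 7*n + 10) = (n - 3)*(n - 2)*(n - 1)*(n + 2)*(n + 4)*(n - 5)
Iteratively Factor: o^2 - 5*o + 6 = (o - 3)*(o - 2)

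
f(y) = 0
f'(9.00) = 0.00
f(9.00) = 0.00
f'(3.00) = 0.00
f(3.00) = 0.00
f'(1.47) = 0.00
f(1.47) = 0.00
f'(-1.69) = 0.00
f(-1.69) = 0.00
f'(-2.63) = 0.00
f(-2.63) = 0.00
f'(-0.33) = 0.00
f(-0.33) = 0.00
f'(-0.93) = 0.00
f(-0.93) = 0.00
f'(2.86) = 0.00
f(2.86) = 0.00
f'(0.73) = 0.00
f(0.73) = 0.00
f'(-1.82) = 0.00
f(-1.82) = 0.00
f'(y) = 0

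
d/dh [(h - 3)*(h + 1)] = 2*h - 2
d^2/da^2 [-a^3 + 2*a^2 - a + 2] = 4 - 6*a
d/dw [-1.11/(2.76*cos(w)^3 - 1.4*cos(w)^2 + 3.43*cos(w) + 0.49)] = (-9.1908*cos(w)^2 + 3.108*cos(w) - 3.8073)*sin(w)/(2.76*cos(w)^3 - 1.4*cos(w)^2 + 3.43*cos(w) + 0.49)^2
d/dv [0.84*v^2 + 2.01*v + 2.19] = 1.68*v + 2.01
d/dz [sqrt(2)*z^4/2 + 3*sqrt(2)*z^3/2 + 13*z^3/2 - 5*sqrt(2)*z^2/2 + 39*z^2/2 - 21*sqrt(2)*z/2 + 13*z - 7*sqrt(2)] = 2*sqrt(2)*z^3 + 9*sqrt(2)*z^2/2 + 39*z^2/2 - 5*sqrt(2)*z + 39*z - 21*sqrt(2)/2 + 13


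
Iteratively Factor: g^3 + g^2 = (g)*(g^2 + g) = g*(g + 1)*(g)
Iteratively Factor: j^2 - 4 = (j - 2)*(j + 2)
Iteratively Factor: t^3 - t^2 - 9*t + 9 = (t - 1)*(t^2 - 9) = (t - 1)*(t + 3)*(t - 3)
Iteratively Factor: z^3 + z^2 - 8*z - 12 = (z - 3)*(z^2 + 4*z + 4) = (z - 3)*(z + 2)*(z + 2)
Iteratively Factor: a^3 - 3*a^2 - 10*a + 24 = (a - 4)*(a^2 + a - 6) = (a - 4)*(a + 3)*(a - 2)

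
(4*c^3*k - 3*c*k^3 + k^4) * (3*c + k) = 12*c^4*k + 4*c^3*k^2 - 9*c^2*k^3 + k^5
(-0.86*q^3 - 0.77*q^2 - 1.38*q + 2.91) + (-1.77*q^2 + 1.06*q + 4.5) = -0.86*q^3 - 2.54*q^2 - 0.32*q + 7.41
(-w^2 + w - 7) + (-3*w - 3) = -w^2 - 2*w - 10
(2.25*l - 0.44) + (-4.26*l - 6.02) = -2.01*l - 6.46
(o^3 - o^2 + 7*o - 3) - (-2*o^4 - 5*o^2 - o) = 2*o^4 + o^3 + 4*o^2 + 8*o - 3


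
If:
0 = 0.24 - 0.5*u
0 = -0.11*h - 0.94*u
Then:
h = -4.10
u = 0.48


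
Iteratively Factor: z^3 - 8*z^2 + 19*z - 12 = (z - 1)*(z^2 - 7*z + 12) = (z - 3)*(z - 1)*(z - 4)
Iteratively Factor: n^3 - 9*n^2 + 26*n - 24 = (n - 2)*(n^2 - 7*n + 12) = (n - 4)*(n - 2)*(n - 3)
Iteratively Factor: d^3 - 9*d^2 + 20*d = (d)*(d^2 - 9*d + 20) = d*(d - 5)*(d - 4)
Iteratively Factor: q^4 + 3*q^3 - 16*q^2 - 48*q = (q - 4)*(q^3 + 7*q^2 + 12*q) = (q - 4)*(q + 3)*(q^2 + 4*q) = (q - 4)*(q + 3)*(q + 4)*(q)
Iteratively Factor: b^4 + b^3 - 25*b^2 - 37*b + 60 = (b + 4)*(b^3 - 3*b^2 - 13*b + 15) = (b - 5)*(b + 4)*(b^2 + 2*b - 3) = (b - 5)*(b - 1)*(b + 4)*(b + 3)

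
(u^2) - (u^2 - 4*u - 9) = 4*u + 9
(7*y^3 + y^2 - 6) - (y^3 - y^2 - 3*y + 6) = 6*y^3 + 2*y^2 + 3*y - 12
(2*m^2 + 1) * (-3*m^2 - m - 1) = -6*m^4 - 2*m^3 - 5*m^2 - m - 1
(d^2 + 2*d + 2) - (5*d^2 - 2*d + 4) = -4*d^2 + 4*d - 2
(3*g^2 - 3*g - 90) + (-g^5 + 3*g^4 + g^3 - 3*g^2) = -g^5 + 3*g^4 + g^3 - 3*g - 90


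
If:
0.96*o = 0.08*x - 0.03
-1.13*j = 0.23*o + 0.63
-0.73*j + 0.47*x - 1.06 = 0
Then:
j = -0.57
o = 0.08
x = 1.36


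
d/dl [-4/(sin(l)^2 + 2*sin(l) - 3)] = 8*(sin(l) + 1)*cos(l)/(sin(l)^2 + 2*sin(l) - 3)^2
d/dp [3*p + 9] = 3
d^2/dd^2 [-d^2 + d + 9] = -2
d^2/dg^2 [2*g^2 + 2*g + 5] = 4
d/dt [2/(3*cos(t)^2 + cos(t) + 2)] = 2*(6*cos(t) + 1)*sin(t)/(3*cos(t)^2 + cos(t) + 2)^2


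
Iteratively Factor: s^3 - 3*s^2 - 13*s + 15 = (s + 3)*(s^2 - 6*s + 5) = (s - 5)*(s + 3)*(s - 1)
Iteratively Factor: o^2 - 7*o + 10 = (o - 5)*(o - 2)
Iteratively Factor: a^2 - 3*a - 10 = (a + 2)*(a - 5)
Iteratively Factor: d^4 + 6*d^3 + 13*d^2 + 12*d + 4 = (d + 2)*(d^3 + 4*d^2 + 5*d + 2) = (d + 2)^2*(d^2 + 2*d + 1) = (d + 1)*(d + 2)^2*(d + 1)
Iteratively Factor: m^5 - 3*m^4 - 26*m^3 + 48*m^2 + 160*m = (m)*(m^4 - 3*m^3 - 26*m^2 + 48*m + 160) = m*(m - 5)*(m^3 + 2*m^2 - 16*m - 32) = m*(m - 5)*(m + 4)*(m^2 - 2*m - 8) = m*(m - 5)*(m - 4)*(m + 4)*(m + 2)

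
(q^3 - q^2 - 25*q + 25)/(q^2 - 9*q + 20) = (q^2 + 4*q - 5)/(q - 4)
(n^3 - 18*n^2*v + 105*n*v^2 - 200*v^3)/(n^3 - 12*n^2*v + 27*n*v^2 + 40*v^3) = (n - 5*v)/(n + v)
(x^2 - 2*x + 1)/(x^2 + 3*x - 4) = (x - 1)/(x + 4)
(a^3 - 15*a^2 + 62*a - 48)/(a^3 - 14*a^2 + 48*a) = (a - 1)/a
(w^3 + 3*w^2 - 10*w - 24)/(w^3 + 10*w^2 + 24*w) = (w^2 - w - 6)/(w*(w + 6))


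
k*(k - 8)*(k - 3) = k^3 - 11*k^2 + 24*k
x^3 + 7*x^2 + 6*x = x*(x + 1)*(x + 6)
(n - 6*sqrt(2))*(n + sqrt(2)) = n^2 - 5*sqrt(2)*n - 12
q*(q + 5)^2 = q^3 + 10*q^2 + 25*q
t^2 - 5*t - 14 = (t - 7)*(t + 2)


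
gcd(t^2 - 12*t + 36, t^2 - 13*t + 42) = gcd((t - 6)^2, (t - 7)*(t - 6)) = t - 6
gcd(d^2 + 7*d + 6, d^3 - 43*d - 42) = d^2 + 7*d + 6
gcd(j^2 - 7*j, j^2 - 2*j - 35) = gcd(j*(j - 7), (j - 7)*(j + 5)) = j - 7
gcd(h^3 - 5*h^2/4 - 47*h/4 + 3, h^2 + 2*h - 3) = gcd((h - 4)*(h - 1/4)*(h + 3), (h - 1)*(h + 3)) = h + 3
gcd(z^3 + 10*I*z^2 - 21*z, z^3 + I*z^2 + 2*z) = z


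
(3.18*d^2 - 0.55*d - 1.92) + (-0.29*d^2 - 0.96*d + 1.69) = 2.89*d^2 - 1.51*d - 0.23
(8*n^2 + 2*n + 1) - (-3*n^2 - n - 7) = 11*n^2 + 3*n + 8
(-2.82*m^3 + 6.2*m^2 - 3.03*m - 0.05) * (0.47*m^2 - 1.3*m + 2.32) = -1.3254*m^5 + 6.58*m^4 - 16.0265*m^3 + 18.2995*m^2 - 6.9646*m - 0.116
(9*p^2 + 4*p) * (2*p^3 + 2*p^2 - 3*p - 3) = 18*p^5 + 26*p^4 - 19*p^3 - 39*p^2 - 12*p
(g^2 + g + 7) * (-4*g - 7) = -4*g^3 - 11*g^2 - 35*g - 49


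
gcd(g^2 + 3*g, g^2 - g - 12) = g + 3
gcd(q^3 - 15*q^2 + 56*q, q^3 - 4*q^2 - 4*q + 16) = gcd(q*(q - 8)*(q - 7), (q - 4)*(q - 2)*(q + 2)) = 1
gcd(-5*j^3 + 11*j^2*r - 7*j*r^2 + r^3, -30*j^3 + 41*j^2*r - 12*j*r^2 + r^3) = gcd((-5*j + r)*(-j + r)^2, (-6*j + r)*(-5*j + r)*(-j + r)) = 5*j^2 - 6*j*r + r^2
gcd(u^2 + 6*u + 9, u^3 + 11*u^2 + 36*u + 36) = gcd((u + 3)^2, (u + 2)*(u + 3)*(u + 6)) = u + 3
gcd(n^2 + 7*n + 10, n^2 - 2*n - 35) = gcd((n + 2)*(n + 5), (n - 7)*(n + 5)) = n + 5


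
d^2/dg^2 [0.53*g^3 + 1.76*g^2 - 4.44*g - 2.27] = 3.18*g + 3.52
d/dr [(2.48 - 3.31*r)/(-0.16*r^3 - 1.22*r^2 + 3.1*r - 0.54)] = (-1.0592*r^3 - 2.8478*r^2 + 6.0512*r - 5.9006)/(0.0256*r^6 + 0.3904*r^5 + 0.4964*r^4 - 7.3912*r^3 + 10.9276*r^2 - 3.348*r + 0.2916)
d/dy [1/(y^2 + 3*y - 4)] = (-2*y - 3)/(y^2 + 3*y - 4)^2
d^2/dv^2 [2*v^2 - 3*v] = 4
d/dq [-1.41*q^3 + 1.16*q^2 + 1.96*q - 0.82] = -4.23*q^2 + 2.32*q + 1.96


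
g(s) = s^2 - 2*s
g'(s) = 2*s - 2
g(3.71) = 6.34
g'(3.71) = 5.42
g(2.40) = 0.96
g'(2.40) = 2.80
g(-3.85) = 22.52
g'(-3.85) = -9.70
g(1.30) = -0.91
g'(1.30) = 0.60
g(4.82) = 13.59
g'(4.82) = 7.64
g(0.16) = -0.29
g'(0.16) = -1.68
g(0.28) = -0.48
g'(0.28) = -1.44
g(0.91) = -0.99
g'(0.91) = -0.18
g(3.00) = 3.00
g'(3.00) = 4.00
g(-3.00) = 15.00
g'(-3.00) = -8.00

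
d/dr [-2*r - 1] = -2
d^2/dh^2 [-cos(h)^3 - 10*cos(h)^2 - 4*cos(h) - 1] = 19*cos(h)/4 + 20*cos(2*h) + 9*cos(3*h)/4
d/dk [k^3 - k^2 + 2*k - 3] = 3*k^2 - 2*k + 2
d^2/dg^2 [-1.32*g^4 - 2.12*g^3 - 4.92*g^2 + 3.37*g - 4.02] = -15.84*g^2 - 12.72*g - 9.84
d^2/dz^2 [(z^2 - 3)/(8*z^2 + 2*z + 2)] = 2*(-2*z^3 - 78*z^2 - 18*z + 5)/(64*z^6 + 48*z^5 + 60*z^4 + 25*z^3 + 15*z^2 + 3*z + 1)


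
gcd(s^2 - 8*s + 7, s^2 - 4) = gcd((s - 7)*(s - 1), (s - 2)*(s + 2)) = 1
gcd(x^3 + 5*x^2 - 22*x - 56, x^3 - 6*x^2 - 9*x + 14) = x + 2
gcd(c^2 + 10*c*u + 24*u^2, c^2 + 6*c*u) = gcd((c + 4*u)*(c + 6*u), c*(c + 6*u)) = c + 6*u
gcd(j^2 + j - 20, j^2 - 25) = j + 5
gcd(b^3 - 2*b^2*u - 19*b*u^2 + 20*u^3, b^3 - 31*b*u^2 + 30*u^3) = b^2 - 6*b*u + 5*u^2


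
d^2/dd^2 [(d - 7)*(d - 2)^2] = 6*d - 22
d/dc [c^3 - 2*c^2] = c*(3*c - 4)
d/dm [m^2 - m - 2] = 2*m - 1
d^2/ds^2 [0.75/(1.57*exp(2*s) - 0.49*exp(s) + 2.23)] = ((0.3675 - 4.71*exp(s))*(1.57*exp(2*s) - 0.49*exp(s) + 2.23) + 0.75*(3.14*exp(s) - 0.49)*(6.28*exp(s) - 0.98)*exp(s))*exp(s)/(1.57*exp(2*s) - 0.49*exp(s) + 2.23)^3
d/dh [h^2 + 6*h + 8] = 2*h + 6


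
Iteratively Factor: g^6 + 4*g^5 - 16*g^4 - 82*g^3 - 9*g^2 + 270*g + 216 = (g - 4)*(g^5 + 8*g^4 + 16*g^3 - 18*g^2 - 81*g - 54) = (g - 4)*(g + 3)*(g^4 + 5*g^3 + g^2 - 21*g - 18) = (g - 4)*(g + 3)^2*(g^3 + 2*g^2 - 5*g - 6) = (g - 4)*(g + 1)*(g + 3)^2*(g^2 + g - 6) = (g - 4)*(g - 2)*(g + 1)*(g + 3)^2*(g + 3)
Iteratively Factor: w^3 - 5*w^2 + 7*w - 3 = (w - 3)*(w^2 - 2*w + 1) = (w - 3)*(w - 1)*(w - 1)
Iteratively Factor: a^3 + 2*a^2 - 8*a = (a)*(a^2 + 2*a - 8) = a*(a - 2)*(a + 4)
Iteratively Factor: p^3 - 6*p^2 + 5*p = (p - 5)*(p^2 - p) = (p - 5)*(p - 1)*(p)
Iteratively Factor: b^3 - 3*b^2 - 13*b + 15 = (b + 3)*(b^2 - 6*b + 5) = (b - 1)*(b + 3)*(b - 5)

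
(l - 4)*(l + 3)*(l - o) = l^3 - l^2*o - l^2 + l*o - 12*l + 12*o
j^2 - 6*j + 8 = (j - 4)*(j - 2)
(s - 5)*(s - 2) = s^2 - 7*s + 10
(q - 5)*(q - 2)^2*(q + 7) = q^4 - 2*q^3 - 39*q^2 + 148*q - 140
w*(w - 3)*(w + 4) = w^3 + w^2 - 12*w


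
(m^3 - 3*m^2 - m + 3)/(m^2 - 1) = m - 3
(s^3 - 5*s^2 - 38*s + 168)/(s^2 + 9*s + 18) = (s^2 - 11*s + 28)/(s + 3)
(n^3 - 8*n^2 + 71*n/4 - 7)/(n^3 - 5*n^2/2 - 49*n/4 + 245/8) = 2*(2*n^2 - 9*n + 4)/(4*n^2 + 4*n - 35)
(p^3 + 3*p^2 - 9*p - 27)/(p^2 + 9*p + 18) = (p^2 - 9)/(p + 6)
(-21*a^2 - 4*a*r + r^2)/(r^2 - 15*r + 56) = (-21*a^2 - 4*a*r + r^2)/(r^2 - 15*r + 56)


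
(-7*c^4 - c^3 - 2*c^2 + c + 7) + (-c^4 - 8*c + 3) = -8*c^4 - c^3 - 2*c^2 - 7*c + 10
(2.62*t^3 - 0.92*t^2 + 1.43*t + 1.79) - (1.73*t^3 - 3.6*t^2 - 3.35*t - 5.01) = 0.89*t^3 + 2.68*t^2 + 4.78*t + 6.8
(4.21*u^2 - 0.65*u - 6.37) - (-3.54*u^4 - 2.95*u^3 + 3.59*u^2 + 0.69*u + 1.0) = 3.54*u^4 + 2.95*u^3 + 0.62*u^2 - 1.34*u - 7.37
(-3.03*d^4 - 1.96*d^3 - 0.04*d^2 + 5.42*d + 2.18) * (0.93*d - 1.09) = -2.8179*d^5 + 1.4799*d^4 + 2.0992*d^3 + 5.0842*d^2 - 3.8804*d - 2.3762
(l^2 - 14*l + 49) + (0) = l^2 - 14*l + 49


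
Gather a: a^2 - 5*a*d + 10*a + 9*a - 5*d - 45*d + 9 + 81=a^2 + a*(19 - 5*d) - 50*d + 90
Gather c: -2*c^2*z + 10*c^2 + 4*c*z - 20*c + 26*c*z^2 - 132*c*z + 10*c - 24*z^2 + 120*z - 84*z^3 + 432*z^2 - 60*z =c^2*(10 - 2*z) + c*(26*z^2 - 128*z - 10) - 84*z^3 + 408*z^2 + 60*z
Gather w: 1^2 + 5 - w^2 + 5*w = -w^2 + 5*w + 6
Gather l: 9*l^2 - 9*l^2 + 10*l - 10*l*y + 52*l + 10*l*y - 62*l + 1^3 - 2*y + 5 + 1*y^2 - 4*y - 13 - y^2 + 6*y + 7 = 0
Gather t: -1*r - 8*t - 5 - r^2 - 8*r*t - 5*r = -r^2 - 6*r + t*(-8*r - 8) - 5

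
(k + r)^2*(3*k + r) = 3*k^3 + 7*k^2*r + 5*k*r^2 + r^3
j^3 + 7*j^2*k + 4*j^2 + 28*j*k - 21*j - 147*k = (j - 3)*(j + 7)*(j + 7*k)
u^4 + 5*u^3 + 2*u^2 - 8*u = u*(u - 1)*(u + 2)*(u + 4)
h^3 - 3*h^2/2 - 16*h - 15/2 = (h - 5)*(h + 1/2)*(h + 3)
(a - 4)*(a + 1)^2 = a^3 - 2*a^2 - 7*a - 4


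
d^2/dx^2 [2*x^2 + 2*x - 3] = 4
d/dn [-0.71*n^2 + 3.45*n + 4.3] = 3.45 - 1.42*n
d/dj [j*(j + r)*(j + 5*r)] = 3*j^2 + 12*j*r + 5*r^2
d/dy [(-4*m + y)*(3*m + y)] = -m + 2*y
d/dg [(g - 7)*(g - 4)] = 2*g - 11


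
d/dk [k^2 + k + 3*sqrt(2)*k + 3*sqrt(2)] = 2*k + 1 + 3*sqrt(2)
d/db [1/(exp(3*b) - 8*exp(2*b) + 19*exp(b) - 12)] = (-3*exp(2*b) + 16*exp(b) - 19)*exp(b)/(exp(3*b) - 8*exp(2*b) + 19*exp(b) - 12)^2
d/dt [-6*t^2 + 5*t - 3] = 5 - 12*t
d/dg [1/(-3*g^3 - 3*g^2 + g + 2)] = (9*g^2 + 6*g - 1)/(3*g^3 + 3*g^2 - g - 2)^2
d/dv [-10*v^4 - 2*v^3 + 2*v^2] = 2*v*(-20*v^2 - 3*v + 2)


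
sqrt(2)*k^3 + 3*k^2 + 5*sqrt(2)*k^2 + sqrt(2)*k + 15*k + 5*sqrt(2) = (k + 5)*(k + sqrt(2))*(sqrt(2)*k + 1)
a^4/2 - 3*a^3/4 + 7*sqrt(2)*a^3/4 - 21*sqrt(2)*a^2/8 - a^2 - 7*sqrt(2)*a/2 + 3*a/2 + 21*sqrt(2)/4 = (a/2 + sqrt(2)/2)*(a - 3/2)*(a - sqrt(2))*(a + 7*sqrt(2)/2)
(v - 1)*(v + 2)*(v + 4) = v^3 + 5*v^2 + 2*v - 8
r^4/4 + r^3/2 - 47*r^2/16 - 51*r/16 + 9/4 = (r/4 + 1)*(r - 3)*(r - 1/2)*(r + 3/2)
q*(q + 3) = q^2 + 3*q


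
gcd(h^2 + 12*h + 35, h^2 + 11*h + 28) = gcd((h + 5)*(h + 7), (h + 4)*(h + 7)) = h + 7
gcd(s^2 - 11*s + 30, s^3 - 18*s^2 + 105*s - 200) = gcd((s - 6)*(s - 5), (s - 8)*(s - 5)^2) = s - 5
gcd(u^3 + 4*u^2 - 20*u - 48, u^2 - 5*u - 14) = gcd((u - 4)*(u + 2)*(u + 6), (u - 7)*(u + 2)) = u + 2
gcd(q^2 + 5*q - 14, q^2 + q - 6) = q - 2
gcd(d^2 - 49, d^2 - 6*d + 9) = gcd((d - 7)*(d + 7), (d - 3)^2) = 1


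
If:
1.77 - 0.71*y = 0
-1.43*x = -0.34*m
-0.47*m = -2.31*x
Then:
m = 0.00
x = 0.00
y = 2.49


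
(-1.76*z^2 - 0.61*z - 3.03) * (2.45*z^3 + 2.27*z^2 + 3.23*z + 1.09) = -4.312*z^5 - 5.4897*z^4 - 14.493*z^3 - 10.7668*z^2 - 10.4518*z - 3.3027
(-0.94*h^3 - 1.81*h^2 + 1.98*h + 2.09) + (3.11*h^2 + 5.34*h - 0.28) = -0.94*h^3 + 1.3*h^2 + 7.32*h + 1.81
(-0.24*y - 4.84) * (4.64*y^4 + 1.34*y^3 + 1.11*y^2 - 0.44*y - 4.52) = -1.1136*y^5 - 22.7792*y^4 - 6.752*y^3 - 5.2668*y^2 + 3.2144*y + 21.8768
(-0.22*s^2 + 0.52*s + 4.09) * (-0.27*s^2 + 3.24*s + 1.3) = 0.0594*s^4 - 0.8532*s^3 + 0.2945*s^2 + 13.9276*s + 5.317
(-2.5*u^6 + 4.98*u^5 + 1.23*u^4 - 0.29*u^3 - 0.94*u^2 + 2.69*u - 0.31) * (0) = 0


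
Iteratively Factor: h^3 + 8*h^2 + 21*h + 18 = (h + 2)*(h^2 + 6*h + 9) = (h + 2)*(h + 3)*(h + 3)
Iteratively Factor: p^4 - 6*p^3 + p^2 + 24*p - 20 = (p - 1)*(p^3 - 5*p^2 - 4*p + 20) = (p - 1)*(p + 2)*(p^2 - 7*p + 10) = (p - 5)*(p - 1)*(p + 2)*(p - 2)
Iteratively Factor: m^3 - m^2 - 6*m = (m + 2)*(m^2 - 3*m) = m*(m + 2)*(m - 3)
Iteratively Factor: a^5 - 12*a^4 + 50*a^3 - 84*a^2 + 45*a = (a - 3)*(a^4 - 9*a^3 + 23*a^2 - 15*a) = (a - 5)*(a - 3)*(a^3 - 4*a^2 + 3*a) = (a - 5)*(a - 3)^2*(a^2 - a) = (a - 5)*(a - 3)^2*(a - 1)*(a)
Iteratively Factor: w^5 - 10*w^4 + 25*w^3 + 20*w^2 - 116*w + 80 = (w + 2)*(w^4 - 12*w^3 + 49*w^2 - 78*w + 40) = (w - 2)*(w + 2)*(w^3 - 10*w^2 + 29*w - 20) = (w - 4)*(w - 2)*(w + 2)*(w^2 - 6*w + 5) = (w - 4)*(w - 2)*(w - 1)*(w + 2)*(w - 5)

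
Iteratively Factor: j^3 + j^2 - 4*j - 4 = (j + 1)*(j^2 - 4) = (j - 2)*(j + 1)*(j + 2)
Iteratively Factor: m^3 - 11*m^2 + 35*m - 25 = (m - 1)*(m^2 - 10*m + 25) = (m - 5)*(m - 1)*(m - 5)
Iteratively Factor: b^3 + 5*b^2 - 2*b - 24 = (b + 3)*(b^2 + 2*b - 8) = (b + 3)*(b + 4)*(b - 2)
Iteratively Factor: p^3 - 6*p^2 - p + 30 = (p - 5)*(p^2 - p - 6) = (p - 5)*(p - 3)*(p + 2)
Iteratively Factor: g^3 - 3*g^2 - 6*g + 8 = (g + 2)*(g^2 - 5*g + 4) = (g - 4)*(g + 2)*(g - 1)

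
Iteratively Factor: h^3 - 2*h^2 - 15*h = (h - 5)*(h^2 + 3*h) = h*(h - 5)*(h + 3)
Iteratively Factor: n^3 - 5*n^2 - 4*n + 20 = (n - 5)*(n^2 - 4) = (n - 5)*(n - 2)*(n + 2)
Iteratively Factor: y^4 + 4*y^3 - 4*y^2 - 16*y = (y)*(y^3 + 4*y^2 - 4*y - 16) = y*(y + 4)*(y^2 - 4) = y*(y - 2)*(y + 4)*(y + 2)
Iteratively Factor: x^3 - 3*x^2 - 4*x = (x)*(x^2 - 3*x - 4) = x*(x + 1)*(x - 4)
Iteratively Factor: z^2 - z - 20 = (z + 4)*(z - 5)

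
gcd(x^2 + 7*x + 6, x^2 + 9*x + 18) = x + 6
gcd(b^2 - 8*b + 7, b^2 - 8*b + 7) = b^2 - 8*b + 7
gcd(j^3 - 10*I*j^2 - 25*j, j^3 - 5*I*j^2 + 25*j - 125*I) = j^2 - 10*I*j - 25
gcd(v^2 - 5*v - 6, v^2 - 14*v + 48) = v - 6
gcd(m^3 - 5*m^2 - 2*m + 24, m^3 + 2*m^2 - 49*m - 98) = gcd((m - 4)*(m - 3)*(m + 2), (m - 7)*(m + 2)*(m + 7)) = m + 2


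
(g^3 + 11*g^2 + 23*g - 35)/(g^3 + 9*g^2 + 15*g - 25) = (g + 7)/(g + 5)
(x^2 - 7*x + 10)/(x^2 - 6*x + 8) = (x - 5)/(x - 4)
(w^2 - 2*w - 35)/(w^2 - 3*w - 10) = (-w^2 + 2*w + 35)/(-w^2 + 3*w + 10)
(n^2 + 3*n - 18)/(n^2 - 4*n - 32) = (-n^2 - 3*n + 18)/(-n^2 + 4*n + 32)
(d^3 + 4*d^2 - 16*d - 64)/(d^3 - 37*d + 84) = (d^2 + 8*d + 16)/(d^2 + 4*d - 21)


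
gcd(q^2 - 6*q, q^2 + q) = q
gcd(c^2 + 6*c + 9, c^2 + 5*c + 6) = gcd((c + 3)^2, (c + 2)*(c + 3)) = c + 3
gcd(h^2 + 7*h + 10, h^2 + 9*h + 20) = h + 5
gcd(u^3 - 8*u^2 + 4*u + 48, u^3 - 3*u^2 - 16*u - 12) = u^2 - 4*u - 12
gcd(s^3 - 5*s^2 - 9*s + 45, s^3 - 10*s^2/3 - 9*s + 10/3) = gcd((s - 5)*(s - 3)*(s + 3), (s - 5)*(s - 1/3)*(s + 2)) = s - 5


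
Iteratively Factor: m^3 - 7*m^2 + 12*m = (m - 3)*(m^2 - 4*m) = m*(m - 3)*(m - 4)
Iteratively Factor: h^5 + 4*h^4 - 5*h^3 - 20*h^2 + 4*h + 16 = (h - 1)*(h^4 + 5*h^3 - 20*h - 16) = (h - 1)*(h + 1)*(h^3 + 4*h^2 - 4*h - 16) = (h - 1)*(h + 1)*(h + 2)*(h^2 + 2*h - 8) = (h - 1)*(h + 1)*(h + 2)*(h + 4)*(h - 2)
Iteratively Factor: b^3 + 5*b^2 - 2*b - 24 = (b - 2)*(b^2 + 7*b + 12) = (b - 2)*(b + 4)*(b + 3)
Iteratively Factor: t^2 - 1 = (t - 1)*(t + 1)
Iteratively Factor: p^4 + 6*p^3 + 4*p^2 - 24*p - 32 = (p + 2)*(p^3 + 4*p^2 - 4*p - 16) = (p + 2)*(p + 4)*(p^2 - 4) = (p - 2)*(p + 2)*(p + 4)*(p + 2)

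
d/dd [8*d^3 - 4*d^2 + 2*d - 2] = 24*d^2 - 8*d + 2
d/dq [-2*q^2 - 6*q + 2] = -4*q - 6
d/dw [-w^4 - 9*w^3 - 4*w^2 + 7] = w*(-4*w^2 - 27*w - 8)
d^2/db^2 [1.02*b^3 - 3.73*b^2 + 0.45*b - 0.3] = 6.12*b - 7.46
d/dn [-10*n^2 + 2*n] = 2 - 20*n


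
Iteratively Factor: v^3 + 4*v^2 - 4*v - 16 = (v + 4)*(v^2 - 4) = (v - 2)*(v + 4)*(v + 2)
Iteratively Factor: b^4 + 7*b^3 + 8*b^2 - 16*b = (b + 4)*(b^3 + 3*b^2 - 4*b) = b*(b + 4)*(b^2 + 3*b - 4) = b*(b + 4)^2*(b - 1)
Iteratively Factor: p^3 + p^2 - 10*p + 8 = (p + 4)*(p^2 - 3*p + 2) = (p - 1)*(p + 4)*(p - 2)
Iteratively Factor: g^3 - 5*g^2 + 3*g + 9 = (g - 3)*(g^2 - 2*g - 3) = (g - 3)*(g + 1)*(g - 3)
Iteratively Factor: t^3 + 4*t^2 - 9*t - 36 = (t + 3)*(t^2 + t - 12) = (t - 3)*(t + 3)*(t + 4)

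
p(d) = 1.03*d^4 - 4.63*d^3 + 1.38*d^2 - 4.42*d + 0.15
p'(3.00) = -9.91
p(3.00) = -42.27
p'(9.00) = 1898.81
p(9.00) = 3454.71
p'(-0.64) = -12.96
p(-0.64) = 4.93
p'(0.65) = -7.36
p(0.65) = -3.23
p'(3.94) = 42.82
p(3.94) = -30.82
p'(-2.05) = -103.95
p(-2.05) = 73.09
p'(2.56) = -19.26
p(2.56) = -35.56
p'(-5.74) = -1257.08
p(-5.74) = 2064.72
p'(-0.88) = -20.41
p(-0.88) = 8.88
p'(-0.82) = -18.29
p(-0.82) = 7.72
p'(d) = 4.12*d^3 - 13.89*d^2 + 2.76*d - 4.42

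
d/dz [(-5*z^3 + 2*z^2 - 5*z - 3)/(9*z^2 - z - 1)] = (-45*z^4 + 10*z^3 + 58*z^2 + 50*z + 2)/(81*z^4 - 18*z^3 - 17*z^2 + 2*z + 1)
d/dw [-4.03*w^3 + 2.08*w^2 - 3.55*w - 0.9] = -12.09*w^2 + 4.16*w - 3.55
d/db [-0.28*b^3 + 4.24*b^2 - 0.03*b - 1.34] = -0.84*b^2 + 8.48*b - 0.03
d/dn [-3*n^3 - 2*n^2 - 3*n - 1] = -9*n^2 - 4*n - 3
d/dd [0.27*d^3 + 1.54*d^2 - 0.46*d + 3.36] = 0.81*d^2 + 3.08*d - 0.46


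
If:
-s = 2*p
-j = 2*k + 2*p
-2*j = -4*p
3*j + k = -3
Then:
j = -3/2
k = 3/2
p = -3/4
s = 3/2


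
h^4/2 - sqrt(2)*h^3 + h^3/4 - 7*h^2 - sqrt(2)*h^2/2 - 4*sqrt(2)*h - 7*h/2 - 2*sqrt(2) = (h/2 + sqrt(2)/2)*(h + 1/2)*(h - 4*sqrt(2))*(h + sqrt(2))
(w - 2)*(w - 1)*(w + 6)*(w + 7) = w^4 + 10*w^3 + 5*w^2 - 100*w + 84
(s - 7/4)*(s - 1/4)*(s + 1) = s^3 - s^2 - 25*s/16 + 7/16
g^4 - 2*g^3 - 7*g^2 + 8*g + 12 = (g - 3)*(g - 2)*(g + 1)*(g + 2)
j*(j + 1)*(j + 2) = j^3 + 3*j^2 + 2*j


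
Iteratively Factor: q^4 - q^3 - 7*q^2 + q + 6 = (q + 1)*(q^3 - 2*q^2 - 5*q + 6) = (q + 1)*(q + 2)*(q^2 - 4*q + 3) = (q - 3)*(q + 1)*(q + 2)*(q - 1)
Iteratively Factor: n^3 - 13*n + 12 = (n - 1)*(n^2 + n - 12) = (n - 1)*(n + 4)*(n - 3)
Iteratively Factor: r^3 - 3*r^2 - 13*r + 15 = (r - 5)*(r^2 + 2*r - 3) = (r - 5)*(r + 3)*(r - 1)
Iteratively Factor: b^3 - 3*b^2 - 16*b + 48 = (b - 3)*(b^2 - 16) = (b - 3)*(b + 4)*(b - 4)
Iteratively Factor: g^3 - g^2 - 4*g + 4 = (g - 2)*(g^2 + g - 2) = (g - 2)*(g + 2)*(g - 1)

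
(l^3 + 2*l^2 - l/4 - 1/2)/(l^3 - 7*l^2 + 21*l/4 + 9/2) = (2*l^2 + 3*l - 2)/(2*l^2 - 15*l + 18)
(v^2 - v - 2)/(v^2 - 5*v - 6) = (v - 2)/(v - 6)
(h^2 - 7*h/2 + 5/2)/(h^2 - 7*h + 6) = (h - 5/2)/(h - 6)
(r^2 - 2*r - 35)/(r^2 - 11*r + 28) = (r + 5)/(r - 4)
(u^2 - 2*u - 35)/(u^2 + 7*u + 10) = (u - 7)/(u + 2)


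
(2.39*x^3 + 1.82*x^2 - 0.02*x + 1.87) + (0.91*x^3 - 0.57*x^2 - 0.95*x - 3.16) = 3.3*x^3 + 1.25*x^2 - 0.97*x - 1.29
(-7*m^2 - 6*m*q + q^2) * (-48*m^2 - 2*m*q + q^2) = 336*m^4 + 302*m^3*q - 43*m^2*q^2 - 8*m*q^3 + q^4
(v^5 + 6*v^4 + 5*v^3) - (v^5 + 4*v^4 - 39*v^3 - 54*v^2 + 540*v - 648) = 2*v^4 + 44*v^3 + 54*v^2 - 540*v + 648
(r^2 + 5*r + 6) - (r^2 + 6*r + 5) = 1 - r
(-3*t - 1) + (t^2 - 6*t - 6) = t^2 - 9*t - 7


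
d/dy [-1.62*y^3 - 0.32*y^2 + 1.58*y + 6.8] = -4.86*y^2 - 0.64*y + 1.58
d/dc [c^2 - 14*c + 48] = 2*c - 14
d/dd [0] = 0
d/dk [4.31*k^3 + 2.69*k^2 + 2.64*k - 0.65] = 12.93*k^2 + 5.38*k + 2.64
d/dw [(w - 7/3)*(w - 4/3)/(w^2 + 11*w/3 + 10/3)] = 2*(99*w^2 + 6*w - 319)/(3*(9*w^4 + 66*w^3 + 181*w^2 + 220*w + 100))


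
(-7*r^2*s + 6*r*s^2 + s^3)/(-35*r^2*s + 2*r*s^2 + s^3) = (r - s)/(5*r - s)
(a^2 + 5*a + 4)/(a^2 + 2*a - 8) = (a + 1)/(a - 2)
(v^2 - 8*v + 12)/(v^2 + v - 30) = (v^2 - 8*v + 12)/(v^2 + v - 30)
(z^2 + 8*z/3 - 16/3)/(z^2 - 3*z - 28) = (z - 4/3)/(z - 7)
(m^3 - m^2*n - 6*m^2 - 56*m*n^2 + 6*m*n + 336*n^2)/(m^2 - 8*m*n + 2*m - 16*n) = (m^2 + 7*m*n - 6*m - 42*n)/(m + 2)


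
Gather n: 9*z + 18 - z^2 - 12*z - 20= -z^2 - 3*z - 2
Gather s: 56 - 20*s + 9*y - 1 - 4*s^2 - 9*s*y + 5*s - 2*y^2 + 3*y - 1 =-4*s^2 + s*(-9*y - 15) - 2*y^2 + 12*y + 54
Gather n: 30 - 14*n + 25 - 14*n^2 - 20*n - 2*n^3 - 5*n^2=-2*n^3 - 19*n^2 - 34*n + 55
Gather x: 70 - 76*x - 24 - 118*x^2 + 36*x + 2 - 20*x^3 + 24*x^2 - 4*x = -20*x^3 - 94*x^2 - 44*x + 48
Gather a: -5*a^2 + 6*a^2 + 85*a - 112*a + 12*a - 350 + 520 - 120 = a^2 - 15*a + 50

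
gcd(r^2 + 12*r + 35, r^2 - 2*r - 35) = r + 5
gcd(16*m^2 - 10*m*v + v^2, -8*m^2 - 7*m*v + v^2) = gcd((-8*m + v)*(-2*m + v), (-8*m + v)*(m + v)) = -8*m + v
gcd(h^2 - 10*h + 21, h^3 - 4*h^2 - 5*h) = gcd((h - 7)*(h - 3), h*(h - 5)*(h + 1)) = 1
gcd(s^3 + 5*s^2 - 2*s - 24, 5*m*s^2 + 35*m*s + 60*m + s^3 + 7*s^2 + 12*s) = s^2 + 7*s + 12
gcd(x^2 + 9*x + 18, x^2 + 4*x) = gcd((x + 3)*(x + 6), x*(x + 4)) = 1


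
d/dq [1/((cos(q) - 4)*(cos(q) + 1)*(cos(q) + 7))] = (-3*sin(q)^2 + 8*cos(q) - 22)*sin(q)/((cos(q) - 4)^2*(cos(q) + 1)^2*(cos(q) + 7)^2)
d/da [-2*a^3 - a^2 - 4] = 2*a*(-3*a - 1)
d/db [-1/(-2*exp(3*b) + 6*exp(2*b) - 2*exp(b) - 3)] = (-6*exp(2*b) + 12*exp(b) - 2)*exp(b)/(2*exp(3*b) - 6*exp(2*b) + 2*exp(b) + 3)^2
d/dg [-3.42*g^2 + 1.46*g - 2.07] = 1.46 - 6.84*g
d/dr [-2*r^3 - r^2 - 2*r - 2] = -6*r^2 - 2*r - 2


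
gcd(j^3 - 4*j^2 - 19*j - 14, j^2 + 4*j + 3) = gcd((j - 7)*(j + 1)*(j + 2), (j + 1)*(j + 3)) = j + 1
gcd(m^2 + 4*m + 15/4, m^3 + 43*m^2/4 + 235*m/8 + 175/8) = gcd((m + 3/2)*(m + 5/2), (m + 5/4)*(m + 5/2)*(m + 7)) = m + 5/2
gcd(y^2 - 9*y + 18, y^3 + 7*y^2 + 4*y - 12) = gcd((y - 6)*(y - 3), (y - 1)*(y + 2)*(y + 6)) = 1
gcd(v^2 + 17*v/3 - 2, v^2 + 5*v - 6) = v + 6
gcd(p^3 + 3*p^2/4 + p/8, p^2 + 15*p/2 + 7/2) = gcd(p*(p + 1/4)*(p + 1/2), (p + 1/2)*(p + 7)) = p + 1/2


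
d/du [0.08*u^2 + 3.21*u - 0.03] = 0.16*u + 3.21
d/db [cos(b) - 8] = -sin(b)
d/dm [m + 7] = 1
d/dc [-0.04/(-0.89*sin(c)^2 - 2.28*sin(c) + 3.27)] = -(0.0712*sin(c) + 0.0912)*cos(c)/(0.89*sin(c)^2 + 2.28*sin(c) - 3.27)^2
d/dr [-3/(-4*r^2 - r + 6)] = 3*(-8*r - 1)/(4*r^2 + r - 6)^2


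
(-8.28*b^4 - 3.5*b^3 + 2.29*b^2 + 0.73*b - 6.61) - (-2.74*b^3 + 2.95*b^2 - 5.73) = -8.28*b^4 - 0.76*b^3 - 0.66*b^2 + 0.73*b - 0.88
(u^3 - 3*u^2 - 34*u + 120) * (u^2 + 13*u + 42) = u^5 + 10*u^4 - 31*u^3 - 448*u^2 + 132*u + 5040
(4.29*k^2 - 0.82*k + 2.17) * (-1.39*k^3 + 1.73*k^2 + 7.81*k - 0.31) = -5.9631*k^5 + 8.5615*k^4 + 29.07*k^3 - 3.98*k^2 + 17.2019*k - 0.6727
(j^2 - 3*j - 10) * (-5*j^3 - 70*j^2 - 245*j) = -5*j^5 - 55*j^4 + 15*j^3 + 1435*j^2 + 2450*j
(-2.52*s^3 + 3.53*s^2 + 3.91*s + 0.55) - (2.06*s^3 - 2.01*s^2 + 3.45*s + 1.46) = -4.58*s^3 + 5.54*s^2 + 0.46*s - 0.91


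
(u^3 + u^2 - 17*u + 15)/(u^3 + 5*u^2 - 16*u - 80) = (u^2 - 4*u + 3)/(u^2 - 16)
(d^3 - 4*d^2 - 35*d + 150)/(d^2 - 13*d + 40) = (d^2 + d - 30)/(d - 8)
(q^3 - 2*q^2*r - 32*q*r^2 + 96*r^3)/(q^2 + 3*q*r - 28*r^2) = (q^2 + 2*q*r - 24*r^2)/(q + 7*r)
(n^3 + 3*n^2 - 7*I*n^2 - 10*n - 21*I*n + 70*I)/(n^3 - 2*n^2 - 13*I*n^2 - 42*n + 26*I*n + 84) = (n + 5)/(n - 6*I)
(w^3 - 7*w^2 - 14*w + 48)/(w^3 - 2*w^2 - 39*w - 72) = (w - 2)/(w + 3)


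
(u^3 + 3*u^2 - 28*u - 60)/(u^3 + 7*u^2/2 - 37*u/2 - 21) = 2*(u^2 - 3*u - 10)/(2*u^2 - 5*u - 7)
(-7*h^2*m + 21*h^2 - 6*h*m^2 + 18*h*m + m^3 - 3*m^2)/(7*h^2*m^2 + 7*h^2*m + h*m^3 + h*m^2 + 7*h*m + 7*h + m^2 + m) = (-7*h^2*m + 21*h^2 - 6*h*m^2 + 18*h*m + m^3 - 3*m^2)/(7*h^2*m^2 + 7*h^2*m + h*m^3 + h*m^2 + 7*h*m + 7*h + m^2 + m)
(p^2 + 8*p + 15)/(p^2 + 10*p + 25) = (p + 3)/(p + 5)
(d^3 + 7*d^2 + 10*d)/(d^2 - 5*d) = (d^2 + 7*d + 10)/(d - 5)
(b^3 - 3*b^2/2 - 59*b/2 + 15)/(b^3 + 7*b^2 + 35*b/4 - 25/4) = 2*(b - 6)/(2*b + 5)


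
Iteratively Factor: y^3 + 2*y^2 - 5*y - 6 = (y + 1)*(y^2 + y - 6) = (y - 2)*(y + 1)*(y + 3)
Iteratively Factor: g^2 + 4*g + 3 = (g + 3)*(g + 1)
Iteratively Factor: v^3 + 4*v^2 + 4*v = (v)*(v^2 + 4*v + 4) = v*(v + 2)*(v + 2)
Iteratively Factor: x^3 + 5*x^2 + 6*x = (x + 2)*(x^2 + 3*x) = (x + 2)*(x + 3)*(x)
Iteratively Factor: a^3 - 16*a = (a - 4)*(a^2 + 4*a) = a*(a - 4)*(a + 4)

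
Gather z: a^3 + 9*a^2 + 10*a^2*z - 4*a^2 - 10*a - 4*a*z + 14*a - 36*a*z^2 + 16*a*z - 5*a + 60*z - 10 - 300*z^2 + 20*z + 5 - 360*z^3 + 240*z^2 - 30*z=a^3 + 5*a^2 - a - 360*z^3 + z^2*(-36*a - 60) + z*(10*a^2 + 12*a + 50) - 5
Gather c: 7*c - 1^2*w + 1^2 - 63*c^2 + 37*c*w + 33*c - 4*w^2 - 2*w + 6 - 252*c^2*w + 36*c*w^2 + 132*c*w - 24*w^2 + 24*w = c^2*(-252*w - 63) + c*(36*w^2 + 169*w + 40) - 28*w^2 + 21*w + 7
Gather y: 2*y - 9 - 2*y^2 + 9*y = -2*y^2 + 11*y - 9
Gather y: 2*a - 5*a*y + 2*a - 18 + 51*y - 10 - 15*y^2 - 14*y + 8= 4*a - 15*y^2 + y*(37 - 5*a) - 20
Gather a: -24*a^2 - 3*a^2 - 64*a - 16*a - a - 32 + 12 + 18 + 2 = -27*a^2 - 81*a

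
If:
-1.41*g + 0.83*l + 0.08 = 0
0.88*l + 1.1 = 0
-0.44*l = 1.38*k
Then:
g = -0.68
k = 0.40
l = -1.25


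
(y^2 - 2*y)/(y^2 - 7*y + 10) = y/(y - 5)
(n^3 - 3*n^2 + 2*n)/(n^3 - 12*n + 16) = n*(n - 1)/(n^2 + 2*n - 8)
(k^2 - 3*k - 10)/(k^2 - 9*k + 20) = (k + 2)/(k - 4)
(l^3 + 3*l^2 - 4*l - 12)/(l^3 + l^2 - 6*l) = (l + 2)/l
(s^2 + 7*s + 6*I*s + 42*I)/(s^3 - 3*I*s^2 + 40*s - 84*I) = (s + 7)/(s^2 - 9*I*s - 14)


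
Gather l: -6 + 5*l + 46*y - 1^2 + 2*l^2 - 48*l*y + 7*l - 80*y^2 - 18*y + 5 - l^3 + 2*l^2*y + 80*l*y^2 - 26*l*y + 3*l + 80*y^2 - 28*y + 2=-l^3 + l^2*(2*y + 2) + l*(80*y^2 - 74*y + 15)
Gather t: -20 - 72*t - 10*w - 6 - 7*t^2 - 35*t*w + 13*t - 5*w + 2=-7*t^2 + t*(-35*w - 59) - 15*w - 24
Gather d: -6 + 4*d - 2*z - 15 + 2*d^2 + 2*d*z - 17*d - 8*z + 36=2*d^2 + d*(2*z - 13) - 10*z + 15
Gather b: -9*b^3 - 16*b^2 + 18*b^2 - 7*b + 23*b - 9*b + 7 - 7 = -9*b^3 + 2*b^2 + 7*b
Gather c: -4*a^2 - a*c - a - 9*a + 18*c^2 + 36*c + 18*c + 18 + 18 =-4*a^2 - 10*a + 18*c^2 + c*(54 - a) + 36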